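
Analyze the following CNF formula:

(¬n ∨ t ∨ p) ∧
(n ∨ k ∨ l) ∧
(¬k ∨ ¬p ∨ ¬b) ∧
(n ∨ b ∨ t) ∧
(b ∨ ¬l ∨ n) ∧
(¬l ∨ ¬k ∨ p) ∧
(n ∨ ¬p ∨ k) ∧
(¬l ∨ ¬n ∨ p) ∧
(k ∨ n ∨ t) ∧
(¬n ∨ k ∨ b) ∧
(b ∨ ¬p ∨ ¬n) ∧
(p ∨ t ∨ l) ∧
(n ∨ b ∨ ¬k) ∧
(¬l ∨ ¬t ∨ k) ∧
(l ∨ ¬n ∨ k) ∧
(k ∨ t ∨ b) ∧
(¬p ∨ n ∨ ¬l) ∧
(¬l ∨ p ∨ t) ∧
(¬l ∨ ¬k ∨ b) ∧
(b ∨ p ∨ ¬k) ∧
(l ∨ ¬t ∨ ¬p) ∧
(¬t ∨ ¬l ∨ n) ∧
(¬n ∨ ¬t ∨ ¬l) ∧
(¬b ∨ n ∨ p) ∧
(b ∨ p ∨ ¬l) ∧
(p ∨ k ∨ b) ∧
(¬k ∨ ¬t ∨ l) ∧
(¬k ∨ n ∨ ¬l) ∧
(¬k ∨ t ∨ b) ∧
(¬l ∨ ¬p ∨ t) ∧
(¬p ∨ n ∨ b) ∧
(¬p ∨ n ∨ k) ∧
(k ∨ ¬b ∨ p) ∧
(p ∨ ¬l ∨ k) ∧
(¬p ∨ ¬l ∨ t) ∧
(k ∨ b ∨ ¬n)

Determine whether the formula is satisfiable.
No

No, the formula is not satisfiable.

No assignment of truth values to the variables can make all 36 clauses true simultaneously.

The formula is UNSAT (unsatisfiable).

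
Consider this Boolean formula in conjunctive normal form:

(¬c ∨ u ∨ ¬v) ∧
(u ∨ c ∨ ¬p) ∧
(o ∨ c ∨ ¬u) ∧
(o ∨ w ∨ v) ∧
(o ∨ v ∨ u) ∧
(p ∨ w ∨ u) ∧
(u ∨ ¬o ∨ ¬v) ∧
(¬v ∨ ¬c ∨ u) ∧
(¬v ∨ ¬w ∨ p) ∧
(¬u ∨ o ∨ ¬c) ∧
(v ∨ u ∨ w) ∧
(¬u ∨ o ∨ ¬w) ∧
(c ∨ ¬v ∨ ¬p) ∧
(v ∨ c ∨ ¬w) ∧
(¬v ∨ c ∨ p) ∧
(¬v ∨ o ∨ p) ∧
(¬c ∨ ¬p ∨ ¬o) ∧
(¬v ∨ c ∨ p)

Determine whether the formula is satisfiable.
Yes

Yes, the formula is satisfiable.

One satisfying assignment is: v=False, o=True, u=True, w=True, c=True, p=False

Verification: With this assignment, all 18 clauses evaluate to true.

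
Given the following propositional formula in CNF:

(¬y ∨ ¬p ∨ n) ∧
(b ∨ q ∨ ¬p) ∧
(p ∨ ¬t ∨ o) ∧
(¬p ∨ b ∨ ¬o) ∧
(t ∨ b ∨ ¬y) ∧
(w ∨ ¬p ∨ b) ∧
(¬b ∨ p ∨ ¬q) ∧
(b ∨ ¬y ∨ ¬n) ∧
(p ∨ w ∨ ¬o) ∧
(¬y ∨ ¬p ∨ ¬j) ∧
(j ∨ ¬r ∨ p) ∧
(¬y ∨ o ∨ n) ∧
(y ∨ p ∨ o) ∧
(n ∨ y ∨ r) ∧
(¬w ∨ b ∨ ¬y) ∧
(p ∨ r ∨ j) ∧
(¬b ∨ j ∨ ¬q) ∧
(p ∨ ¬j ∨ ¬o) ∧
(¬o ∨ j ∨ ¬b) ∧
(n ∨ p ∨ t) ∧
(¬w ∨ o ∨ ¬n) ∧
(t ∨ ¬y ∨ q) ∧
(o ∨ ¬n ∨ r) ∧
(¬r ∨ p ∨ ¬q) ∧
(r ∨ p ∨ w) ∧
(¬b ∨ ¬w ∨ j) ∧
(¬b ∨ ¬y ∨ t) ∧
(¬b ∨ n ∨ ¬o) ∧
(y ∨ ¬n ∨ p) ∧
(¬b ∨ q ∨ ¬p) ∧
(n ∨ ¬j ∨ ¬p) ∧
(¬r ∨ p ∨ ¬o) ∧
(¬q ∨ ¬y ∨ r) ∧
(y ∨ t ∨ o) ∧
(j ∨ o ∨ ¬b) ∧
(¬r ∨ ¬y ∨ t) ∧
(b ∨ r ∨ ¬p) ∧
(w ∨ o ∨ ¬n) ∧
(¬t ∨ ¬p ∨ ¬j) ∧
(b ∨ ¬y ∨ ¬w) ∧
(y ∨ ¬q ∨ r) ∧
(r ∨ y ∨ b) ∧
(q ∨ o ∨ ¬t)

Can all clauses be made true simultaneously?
Yes

Yes, the formula is satisfiable.

One satisfying assignment is: t=False, w=False, r=True, b=True, o=True, y=False, q=True, p=True, n=True, j=True

Verification: With this assignment, all 43 clauses evaluate to true.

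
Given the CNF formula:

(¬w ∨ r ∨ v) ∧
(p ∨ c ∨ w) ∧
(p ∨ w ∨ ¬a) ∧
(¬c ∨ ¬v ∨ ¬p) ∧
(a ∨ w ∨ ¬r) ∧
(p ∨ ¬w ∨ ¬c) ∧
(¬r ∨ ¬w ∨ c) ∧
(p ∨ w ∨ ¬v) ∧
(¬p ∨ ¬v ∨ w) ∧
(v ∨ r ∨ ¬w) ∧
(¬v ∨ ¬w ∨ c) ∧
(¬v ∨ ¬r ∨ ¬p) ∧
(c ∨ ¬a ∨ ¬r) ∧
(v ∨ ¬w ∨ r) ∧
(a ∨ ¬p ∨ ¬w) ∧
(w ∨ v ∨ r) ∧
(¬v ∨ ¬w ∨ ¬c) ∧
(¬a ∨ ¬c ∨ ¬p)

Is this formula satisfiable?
No

No, the formula is not satisfiable.

No assignment of truth values to the variables can make all 18 clauses true simultaneously.

The formula is UNSAT (unsatisfiable).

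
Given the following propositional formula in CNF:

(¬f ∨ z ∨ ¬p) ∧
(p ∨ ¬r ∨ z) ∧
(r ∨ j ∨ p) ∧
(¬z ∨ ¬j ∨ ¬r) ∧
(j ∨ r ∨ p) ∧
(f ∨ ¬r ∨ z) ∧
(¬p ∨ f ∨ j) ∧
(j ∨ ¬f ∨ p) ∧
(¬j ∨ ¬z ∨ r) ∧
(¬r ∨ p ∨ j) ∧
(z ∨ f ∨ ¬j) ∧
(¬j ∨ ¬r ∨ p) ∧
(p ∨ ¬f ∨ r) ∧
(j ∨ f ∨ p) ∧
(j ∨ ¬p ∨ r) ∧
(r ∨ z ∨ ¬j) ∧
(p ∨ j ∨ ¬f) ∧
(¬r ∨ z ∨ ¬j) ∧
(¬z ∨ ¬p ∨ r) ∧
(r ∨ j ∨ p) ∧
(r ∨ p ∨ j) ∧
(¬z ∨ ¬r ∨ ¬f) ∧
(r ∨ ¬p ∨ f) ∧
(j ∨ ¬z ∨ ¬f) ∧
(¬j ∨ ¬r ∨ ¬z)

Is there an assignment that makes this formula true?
No

No, the formula is not satisfiable.

No assignment of truth values to the variables can make all 25 clauses true simultaneously.

The formula is UNSAT (unsatisfiable).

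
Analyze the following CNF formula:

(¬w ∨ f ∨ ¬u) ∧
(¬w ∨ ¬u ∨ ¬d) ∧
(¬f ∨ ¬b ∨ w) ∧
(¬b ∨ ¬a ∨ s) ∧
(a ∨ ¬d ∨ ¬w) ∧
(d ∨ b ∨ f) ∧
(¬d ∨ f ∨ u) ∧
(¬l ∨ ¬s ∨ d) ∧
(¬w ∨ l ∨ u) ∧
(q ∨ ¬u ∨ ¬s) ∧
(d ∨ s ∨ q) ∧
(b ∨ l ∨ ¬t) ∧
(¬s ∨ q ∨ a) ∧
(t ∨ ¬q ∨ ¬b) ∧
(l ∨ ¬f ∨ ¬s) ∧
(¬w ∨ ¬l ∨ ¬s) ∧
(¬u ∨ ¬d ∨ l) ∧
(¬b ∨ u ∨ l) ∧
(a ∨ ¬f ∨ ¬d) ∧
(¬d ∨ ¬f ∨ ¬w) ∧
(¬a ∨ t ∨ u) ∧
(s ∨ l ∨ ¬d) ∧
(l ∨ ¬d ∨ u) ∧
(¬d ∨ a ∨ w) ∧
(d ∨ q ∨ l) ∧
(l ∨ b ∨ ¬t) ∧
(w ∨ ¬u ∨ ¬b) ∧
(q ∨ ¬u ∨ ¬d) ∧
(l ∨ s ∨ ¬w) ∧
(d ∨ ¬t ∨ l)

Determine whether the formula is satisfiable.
Yes

Yes, the formula is satisfiable.

One satisfying assignment is: l=False, u=False, w=False, q=True, b=False, a=False, d=False, t=False, f=True, s=False

Verification: With this assignment, all 30 clauses evaluate to true.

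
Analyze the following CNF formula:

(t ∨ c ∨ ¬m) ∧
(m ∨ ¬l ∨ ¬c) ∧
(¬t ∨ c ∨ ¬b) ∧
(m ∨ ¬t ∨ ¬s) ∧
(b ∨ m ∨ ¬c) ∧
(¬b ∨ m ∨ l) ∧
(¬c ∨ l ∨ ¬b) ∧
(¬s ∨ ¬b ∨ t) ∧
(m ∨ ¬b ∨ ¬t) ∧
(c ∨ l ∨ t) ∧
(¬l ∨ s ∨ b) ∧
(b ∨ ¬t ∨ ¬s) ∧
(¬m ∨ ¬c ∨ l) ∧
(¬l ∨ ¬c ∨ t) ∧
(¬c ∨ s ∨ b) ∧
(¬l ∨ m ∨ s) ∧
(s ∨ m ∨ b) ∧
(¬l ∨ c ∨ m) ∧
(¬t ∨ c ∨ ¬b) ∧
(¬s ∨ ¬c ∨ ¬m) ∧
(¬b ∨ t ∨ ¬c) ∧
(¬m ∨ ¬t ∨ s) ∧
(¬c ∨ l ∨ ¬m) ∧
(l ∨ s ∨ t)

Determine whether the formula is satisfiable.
No

No, the formula is not satisfiable.

No assignment of truth values to the variables can make all 24 clauses true simultaneously.

The formula is UNSAT (unsatisfiable).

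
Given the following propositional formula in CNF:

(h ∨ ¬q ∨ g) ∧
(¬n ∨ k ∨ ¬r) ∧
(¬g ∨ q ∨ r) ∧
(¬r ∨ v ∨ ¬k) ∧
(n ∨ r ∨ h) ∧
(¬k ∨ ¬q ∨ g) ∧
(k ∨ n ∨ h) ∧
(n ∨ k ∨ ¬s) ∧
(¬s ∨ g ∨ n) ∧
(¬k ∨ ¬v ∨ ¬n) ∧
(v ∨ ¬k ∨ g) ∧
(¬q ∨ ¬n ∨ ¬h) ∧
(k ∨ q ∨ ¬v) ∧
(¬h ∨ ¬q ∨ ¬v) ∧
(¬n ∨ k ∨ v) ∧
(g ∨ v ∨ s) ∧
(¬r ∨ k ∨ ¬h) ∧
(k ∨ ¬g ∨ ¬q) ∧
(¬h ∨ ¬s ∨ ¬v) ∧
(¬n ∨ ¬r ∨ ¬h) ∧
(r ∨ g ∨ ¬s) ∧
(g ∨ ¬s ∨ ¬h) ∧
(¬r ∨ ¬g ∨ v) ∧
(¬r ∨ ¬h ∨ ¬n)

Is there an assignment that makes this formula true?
Yes

Yes, the formula is satisfiable.

One satisfying assignment is: r=False, k=True, n=False, s=True, h=True, v=False, g=True, q=True

Verification: With this assignment, all 24 clauses evaluate to true.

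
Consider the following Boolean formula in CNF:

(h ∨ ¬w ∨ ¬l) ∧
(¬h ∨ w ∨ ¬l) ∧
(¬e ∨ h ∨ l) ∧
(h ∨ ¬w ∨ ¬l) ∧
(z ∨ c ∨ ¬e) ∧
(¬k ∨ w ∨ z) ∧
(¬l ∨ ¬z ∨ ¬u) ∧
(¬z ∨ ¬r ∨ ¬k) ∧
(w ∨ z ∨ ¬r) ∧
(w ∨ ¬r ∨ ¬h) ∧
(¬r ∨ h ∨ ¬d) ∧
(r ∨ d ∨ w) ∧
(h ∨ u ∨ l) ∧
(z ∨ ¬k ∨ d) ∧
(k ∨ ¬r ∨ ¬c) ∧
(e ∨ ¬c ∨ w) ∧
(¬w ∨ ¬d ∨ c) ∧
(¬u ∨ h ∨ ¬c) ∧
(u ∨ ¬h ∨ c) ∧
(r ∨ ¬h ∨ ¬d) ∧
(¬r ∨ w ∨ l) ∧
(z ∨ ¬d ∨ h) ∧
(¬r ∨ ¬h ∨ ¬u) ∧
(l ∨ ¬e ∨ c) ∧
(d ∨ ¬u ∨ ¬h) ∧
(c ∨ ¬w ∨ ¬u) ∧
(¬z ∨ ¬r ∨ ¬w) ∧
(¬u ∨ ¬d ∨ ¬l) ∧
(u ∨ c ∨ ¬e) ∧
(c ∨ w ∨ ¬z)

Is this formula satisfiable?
Yes

Yes, the formula is satisfiable.

One satisfying assignment is: d=False, c=True, l=True, r=False, h=True, w=True, u=False, z=False, e=True, k=False

Verification: With this assignment, all 30 clauses evaluate to true.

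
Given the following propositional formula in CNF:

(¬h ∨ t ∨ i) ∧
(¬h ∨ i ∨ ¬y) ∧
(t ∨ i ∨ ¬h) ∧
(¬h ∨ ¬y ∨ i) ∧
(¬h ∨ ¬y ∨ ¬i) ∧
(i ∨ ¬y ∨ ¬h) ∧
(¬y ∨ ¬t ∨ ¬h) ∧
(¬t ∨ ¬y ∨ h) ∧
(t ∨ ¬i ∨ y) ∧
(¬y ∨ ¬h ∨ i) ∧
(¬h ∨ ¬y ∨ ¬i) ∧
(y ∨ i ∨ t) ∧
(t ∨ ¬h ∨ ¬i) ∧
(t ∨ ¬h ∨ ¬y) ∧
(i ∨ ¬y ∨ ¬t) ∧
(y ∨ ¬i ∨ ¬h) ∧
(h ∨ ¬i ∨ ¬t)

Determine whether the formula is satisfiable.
Yes

Yes, the formula is satisfiable.

One satisfying assignment is: y=False, t=True, h=False, i=False

Verification: With this assignment, all 17 clauses evaluate to true.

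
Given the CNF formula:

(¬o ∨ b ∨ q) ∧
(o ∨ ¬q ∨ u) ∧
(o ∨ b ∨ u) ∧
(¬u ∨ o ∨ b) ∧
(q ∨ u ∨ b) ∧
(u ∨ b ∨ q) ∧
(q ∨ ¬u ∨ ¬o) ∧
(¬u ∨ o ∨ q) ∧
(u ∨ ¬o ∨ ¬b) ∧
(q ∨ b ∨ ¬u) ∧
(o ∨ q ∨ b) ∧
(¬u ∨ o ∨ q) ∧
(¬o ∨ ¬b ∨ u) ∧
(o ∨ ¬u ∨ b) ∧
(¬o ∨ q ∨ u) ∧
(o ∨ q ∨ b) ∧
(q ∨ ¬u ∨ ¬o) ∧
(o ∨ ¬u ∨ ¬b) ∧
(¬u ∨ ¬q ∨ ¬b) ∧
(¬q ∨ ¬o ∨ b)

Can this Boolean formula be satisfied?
Yes

Yes, the formula is satisfiable.

One satisfying assignment is: b=True, q=False, u=False, o=False

Verification: With this assignment, all 20 clauses evaluate to true.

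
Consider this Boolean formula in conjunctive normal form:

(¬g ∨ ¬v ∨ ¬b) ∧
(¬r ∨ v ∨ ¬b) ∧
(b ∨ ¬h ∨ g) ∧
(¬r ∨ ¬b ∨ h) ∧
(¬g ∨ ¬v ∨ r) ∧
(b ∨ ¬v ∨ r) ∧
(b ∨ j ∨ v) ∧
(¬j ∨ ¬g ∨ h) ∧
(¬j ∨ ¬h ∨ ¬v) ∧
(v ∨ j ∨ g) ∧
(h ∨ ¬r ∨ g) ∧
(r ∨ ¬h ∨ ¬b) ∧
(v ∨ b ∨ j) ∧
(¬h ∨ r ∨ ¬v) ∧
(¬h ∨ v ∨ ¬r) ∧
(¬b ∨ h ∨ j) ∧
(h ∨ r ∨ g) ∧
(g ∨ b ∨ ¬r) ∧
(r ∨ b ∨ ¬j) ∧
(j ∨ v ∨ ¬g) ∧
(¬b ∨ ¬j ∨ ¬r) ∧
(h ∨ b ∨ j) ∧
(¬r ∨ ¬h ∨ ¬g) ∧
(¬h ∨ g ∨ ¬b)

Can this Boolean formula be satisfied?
No

No, the formula is not satisfiable.

No assignment of truth values to the variables can make all 24 clauses true simultaneously.

The formula is UNSAT (unsatisfiable).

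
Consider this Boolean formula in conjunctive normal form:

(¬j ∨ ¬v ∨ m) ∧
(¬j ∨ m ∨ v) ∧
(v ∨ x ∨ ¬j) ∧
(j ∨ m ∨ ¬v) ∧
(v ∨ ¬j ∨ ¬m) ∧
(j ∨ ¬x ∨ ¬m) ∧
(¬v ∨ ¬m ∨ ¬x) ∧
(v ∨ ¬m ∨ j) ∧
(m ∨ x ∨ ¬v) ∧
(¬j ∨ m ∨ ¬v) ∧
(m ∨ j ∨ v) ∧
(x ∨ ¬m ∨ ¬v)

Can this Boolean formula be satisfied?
No

No, the formula is not satisfiable.

No assignment of truth values to the variables can make all 12 clauses true simultaneously.

The formula is UNSAT (unsatisfiable).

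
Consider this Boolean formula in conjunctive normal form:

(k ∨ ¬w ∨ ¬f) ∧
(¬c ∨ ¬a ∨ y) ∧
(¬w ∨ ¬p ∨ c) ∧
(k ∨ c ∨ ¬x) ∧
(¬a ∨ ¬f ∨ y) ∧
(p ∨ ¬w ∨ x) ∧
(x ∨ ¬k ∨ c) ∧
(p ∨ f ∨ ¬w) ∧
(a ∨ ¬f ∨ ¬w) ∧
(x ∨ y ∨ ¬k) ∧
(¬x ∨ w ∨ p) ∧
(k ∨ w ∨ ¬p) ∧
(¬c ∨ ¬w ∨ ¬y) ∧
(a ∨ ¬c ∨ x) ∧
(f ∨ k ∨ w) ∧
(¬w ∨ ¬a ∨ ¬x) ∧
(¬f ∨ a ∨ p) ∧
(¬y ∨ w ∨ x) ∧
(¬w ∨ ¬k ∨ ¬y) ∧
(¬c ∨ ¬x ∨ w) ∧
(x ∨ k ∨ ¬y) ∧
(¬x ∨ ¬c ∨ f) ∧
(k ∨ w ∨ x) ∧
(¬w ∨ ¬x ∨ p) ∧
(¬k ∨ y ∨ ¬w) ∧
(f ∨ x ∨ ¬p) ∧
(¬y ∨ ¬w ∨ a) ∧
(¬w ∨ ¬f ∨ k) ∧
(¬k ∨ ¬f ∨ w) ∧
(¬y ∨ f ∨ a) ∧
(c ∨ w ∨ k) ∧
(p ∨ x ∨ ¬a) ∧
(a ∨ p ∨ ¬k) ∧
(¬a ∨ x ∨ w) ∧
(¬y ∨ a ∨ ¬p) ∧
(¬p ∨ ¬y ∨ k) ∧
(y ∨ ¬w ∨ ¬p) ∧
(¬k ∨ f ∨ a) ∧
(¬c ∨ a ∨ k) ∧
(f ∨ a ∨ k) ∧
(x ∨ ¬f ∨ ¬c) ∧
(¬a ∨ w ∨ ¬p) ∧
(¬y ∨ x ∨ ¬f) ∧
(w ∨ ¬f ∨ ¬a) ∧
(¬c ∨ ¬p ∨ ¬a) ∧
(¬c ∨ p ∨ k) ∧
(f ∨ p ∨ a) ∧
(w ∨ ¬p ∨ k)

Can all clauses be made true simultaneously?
No

No, the formula is not satisfiable.

No assignment of truth values to the variables can make all 48 clauses true simultaneously.

The formula is UNSAT (unsatisfiable).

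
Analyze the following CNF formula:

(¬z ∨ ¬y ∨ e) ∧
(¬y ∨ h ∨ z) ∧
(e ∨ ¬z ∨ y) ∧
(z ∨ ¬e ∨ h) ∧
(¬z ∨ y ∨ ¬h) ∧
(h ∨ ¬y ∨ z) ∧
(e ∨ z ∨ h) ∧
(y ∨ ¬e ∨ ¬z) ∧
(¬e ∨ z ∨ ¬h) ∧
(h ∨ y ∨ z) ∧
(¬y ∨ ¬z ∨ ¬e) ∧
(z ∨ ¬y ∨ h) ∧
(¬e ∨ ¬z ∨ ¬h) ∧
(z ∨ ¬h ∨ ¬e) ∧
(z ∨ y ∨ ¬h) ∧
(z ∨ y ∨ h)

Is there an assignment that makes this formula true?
Yes

Yes, the formula is satisfiable.

One satisfying assignment is: e=False, z=False, h=True, y=True

Verification: With this assignment, all 16 clauses evaluate to true.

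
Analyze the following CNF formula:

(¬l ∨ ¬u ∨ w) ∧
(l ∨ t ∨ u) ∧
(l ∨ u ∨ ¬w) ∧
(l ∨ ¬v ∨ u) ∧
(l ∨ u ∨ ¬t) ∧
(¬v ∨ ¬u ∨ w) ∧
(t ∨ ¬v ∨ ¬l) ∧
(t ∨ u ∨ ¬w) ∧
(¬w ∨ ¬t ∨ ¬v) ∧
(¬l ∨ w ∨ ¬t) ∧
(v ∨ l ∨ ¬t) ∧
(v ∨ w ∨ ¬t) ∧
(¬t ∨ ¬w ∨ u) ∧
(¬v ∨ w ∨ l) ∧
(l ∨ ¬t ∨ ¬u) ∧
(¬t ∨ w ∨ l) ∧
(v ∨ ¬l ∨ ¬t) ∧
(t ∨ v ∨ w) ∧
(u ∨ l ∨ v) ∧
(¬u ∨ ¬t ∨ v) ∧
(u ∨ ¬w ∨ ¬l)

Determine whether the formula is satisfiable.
Yes

Yes, the formula is satisfiable.

One satisfying assignment is: l=False, t=False, u=True, w=True, v=True

Verification: With this assignment, all 21 clauses evaluate to true.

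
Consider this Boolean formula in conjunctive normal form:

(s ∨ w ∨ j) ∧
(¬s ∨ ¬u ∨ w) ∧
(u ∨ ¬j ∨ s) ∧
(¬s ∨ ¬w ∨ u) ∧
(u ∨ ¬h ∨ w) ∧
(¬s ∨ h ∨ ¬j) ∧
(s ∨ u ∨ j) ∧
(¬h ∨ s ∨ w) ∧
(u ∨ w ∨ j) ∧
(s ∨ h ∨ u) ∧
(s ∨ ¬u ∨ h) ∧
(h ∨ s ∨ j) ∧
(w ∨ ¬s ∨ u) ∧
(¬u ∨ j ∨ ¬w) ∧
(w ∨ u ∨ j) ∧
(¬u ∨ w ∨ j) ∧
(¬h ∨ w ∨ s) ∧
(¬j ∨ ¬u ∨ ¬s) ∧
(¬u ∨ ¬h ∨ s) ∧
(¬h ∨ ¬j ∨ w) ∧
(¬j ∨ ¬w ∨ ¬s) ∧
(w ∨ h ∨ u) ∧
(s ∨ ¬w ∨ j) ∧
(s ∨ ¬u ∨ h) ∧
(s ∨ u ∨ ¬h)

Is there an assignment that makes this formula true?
No

No, the formula is not satisfiable.

No assignment of truth values to the variables can make all 25 clauses true simultaneously.

The formula is UNSAT (unsatisfiable).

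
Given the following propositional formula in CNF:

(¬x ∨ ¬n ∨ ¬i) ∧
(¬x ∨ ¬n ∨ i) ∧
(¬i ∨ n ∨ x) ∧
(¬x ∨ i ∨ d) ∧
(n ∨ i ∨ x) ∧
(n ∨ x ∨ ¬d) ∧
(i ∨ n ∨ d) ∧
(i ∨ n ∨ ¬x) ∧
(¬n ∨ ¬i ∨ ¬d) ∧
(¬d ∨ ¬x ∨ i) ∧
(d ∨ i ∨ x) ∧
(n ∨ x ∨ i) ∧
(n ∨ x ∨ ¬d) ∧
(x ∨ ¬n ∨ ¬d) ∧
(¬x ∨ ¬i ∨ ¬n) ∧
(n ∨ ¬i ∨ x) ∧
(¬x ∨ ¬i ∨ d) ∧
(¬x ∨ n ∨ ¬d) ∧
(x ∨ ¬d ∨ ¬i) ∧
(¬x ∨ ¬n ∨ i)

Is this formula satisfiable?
Yes

Yes, the formula is satisfiable.

One satisfying assignment is: d=False, n=True, x=False, i=True

Verification: With this assignment, all 20 clauses evaluate to true.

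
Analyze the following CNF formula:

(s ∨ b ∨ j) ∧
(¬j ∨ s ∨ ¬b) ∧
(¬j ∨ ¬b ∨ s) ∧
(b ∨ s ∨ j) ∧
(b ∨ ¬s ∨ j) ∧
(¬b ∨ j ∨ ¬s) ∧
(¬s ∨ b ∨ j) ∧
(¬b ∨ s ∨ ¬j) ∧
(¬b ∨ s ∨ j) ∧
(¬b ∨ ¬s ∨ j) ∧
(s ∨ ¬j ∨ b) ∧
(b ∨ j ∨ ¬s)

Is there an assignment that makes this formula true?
Yes

Yes, the formula is satisfiable.

One satisfying assignment is: j=True, b=False, s=True

Verification: With this assignment, all 12 clauses evaluate to true.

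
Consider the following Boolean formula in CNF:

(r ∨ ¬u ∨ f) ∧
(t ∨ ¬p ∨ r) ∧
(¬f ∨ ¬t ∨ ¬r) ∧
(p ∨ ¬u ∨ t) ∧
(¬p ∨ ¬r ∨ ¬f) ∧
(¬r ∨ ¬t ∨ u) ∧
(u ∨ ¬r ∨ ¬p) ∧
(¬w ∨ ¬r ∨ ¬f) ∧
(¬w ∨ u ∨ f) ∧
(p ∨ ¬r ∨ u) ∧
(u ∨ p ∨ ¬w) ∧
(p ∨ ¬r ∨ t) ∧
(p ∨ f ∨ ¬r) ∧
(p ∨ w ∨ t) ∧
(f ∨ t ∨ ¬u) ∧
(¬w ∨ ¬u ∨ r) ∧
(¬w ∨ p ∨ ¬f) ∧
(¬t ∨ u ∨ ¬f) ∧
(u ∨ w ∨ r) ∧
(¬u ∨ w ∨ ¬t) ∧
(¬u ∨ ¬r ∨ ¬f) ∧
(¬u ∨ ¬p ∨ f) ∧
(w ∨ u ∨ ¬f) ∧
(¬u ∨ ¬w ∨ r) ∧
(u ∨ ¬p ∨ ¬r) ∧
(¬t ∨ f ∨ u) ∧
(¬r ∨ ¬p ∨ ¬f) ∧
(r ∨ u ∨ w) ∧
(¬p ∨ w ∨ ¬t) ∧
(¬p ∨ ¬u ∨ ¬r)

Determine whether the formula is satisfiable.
No

No, the formula is not satisfiable.

No assignment of truth values to the variables can make all 30 clauses true simultaneously.

The formula is UNSAT (unsatisfiable).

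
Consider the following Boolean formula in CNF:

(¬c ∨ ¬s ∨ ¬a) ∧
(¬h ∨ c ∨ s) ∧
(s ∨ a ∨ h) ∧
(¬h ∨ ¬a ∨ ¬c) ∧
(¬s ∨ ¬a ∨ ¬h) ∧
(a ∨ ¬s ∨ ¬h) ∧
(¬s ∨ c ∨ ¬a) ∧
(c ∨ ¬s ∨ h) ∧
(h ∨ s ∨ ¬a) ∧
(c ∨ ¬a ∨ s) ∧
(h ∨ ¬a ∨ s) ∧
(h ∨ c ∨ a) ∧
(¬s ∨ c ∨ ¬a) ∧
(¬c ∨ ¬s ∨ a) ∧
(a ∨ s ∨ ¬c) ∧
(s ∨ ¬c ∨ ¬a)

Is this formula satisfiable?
No

No, the formula is not satisfiable.

No assignment of truth values to the variables can make all 16 clauses true simultaneously.

The formula is UNSAT (unsatisfiable).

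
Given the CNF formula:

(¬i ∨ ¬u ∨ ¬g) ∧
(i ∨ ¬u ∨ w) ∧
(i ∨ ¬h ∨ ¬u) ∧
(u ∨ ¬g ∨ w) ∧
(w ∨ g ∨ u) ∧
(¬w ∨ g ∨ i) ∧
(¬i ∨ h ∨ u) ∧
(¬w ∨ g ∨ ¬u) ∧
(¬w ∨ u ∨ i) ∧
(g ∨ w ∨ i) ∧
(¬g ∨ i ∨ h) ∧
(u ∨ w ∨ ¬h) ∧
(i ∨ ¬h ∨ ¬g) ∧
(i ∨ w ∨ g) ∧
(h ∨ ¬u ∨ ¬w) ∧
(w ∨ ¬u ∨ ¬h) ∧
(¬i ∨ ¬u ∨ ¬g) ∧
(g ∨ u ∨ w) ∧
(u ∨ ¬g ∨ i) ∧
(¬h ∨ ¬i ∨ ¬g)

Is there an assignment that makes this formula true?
Yes

Yes, the formula is satisfiable.

One satisfying assignment is: i=True, h=True, g=False, u=False, w=True

Verification: With this assignment, all 20 clauses evaluate to true.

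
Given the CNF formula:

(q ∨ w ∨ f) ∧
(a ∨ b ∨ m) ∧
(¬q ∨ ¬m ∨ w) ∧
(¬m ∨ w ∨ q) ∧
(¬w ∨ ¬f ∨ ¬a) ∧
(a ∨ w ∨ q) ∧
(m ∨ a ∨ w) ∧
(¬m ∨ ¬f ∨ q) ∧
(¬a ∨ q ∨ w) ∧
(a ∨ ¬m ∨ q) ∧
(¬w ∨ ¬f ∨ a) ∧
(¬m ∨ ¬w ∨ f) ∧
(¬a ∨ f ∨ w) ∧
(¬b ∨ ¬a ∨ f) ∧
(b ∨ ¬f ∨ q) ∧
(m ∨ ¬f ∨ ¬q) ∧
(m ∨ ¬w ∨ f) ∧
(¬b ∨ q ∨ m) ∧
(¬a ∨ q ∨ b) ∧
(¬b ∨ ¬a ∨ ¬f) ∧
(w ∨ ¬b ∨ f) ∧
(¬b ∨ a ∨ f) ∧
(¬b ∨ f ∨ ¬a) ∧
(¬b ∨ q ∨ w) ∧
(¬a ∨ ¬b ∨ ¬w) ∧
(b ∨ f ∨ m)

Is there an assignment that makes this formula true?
No

No, the formula is not satisfiable.

No assignment of truth values to the variables can make all 26 clauses true simultaneously.

The formula is UNSAT (unsatisfiable).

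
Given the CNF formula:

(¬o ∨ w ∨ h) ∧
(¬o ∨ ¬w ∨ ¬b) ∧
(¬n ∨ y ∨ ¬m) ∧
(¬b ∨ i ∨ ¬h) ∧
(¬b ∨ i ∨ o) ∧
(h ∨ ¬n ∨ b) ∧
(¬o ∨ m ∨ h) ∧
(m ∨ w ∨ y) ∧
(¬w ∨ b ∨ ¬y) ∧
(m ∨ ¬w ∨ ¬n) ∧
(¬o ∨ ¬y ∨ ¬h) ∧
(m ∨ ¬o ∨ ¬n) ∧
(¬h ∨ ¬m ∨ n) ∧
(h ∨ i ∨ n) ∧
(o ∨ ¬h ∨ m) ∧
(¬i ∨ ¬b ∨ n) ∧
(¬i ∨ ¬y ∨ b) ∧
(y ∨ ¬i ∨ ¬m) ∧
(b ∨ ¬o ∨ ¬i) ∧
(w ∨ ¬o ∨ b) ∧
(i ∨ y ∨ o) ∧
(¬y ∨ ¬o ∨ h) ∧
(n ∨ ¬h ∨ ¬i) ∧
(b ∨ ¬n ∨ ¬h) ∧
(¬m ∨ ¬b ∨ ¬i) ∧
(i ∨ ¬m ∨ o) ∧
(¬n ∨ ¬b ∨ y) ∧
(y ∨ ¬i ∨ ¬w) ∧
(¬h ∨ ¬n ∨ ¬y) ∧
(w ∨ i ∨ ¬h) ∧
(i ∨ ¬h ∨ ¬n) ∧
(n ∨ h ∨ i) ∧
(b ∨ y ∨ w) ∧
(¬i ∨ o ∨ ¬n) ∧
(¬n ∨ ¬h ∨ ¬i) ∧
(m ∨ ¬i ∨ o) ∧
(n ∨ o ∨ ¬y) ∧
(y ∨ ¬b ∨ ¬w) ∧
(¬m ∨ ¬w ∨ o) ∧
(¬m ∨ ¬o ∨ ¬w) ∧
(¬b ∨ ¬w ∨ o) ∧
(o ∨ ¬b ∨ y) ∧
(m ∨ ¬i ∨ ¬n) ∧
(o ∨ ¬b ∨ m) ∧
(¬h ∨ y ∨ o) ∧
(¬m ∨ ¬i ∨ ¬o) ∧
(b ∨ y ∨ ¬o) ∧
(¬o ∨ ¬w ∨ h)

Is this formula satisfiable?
No

No, the formula is not satisfiable.

No assignment of truth values to the variables can make all 48 clauses true simultaneously.

The formula is UNSAT (unsatisfiable).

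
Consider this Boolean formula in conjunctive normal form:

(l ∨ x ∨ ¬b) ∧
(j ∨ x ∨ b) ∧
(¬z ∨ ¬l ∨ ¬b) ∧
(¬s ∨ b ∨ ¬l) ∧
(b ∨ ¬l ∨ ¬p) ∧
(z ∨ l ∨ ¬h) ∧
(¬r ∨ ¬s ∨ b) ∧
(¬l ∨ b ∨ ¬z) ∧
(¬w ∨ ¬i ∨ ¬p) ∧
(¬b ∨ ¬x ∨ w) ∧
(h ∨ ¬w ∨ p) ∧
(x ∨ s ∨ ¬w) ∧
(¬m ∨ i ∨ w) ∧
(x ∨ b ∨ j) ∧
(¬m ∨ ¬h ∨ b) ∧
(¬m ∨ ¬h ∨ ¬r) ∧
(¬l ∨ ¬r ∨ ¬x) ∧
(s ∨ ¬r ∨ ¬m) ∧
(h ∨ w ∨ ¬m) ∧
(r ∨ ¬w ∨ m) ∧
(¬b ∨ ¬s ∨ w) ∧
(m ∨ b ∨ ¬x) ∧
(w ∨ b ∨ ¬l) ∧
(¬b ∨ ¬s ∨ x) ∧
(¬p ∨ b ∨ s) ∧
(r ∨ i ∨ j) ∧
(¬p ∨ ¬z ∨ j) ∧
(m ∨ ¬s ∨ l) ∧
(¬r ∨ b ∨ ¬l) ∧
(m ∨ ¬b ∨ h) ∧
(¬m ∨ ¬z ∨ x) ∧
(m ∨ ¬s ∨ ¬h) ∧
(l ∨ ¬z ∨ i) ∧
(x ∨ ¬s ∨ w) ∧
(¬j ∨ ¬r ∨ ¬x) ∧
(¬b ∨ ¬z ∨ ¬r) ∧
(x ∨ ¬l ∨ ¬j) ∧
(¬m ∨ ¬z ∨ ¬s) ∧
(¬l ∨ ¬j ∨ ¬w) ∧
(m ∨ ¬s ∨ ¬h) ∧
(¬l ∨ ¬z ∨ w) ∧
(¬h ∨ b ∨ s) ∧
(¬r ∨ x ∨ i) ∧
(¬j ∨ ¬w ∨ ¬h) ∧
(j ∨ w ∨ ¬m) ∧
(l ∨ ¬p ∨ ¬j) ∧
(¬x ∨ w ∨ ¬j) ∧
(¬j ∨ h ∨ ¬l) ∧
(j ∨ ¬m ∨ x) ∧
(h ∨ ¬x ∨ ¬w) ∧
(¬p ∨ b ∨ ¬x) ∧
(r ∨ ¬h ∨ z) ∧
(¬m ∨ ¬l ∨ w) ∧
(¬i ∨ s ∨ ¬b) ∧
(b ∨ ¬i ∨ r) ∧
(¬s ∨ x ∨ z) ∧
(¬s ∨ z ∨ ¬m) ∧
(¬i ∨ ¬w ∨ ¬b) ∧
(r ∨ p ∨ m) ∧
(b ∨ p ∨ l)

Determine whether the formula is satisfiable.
No

No, the formula is not satisfiable.

No assignment of truth values to the variables can make all 60 clauses true simultaneously.

The formula is UNSAT (unsatisfiable).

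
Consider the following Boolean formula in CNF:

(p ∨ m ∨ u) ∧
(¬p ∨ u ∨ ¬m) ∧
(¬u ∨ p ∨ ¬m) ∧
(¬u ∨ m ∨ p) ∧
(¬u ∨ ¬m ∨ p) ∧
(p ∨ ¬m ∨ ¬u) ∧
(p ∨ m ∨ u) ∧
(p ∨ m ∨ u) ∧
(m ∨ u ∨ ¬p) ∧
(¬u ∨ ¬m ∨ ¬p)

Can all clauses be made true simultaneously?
Yes

Yes, the formula is satisfiable.

One satisfying assignment is: p=False, u=False, m=True

Verification: With this assignment, all 10 clauses evaluate to true.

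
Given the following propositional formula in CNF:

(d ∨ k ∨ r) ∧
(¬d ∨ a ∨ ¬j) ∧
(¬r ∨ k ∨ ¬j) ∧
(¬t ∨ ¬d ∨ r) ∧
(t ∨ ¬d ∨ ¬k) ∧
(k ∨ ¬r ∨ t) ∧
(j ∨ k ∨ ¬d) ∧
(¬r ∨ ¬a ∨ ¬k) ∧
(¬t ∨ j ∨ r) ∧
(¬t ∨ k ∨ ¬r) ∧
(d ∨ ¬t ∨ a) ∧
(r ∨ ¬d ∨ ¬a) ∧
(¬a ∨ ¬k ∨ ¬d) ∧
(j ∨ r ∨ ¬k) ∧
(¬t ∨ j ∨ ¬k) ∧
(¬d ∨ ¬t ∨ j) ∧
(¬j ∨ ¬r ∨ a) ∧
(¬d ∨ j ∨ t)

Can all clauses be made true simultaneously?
Yes

Yes, the formula is satisfiable.

One satisfying assignment is: a=False, r=True, k=True, t=False, d=False, j=False

Verification: With this assignment, all 18 clauses evaluate to true.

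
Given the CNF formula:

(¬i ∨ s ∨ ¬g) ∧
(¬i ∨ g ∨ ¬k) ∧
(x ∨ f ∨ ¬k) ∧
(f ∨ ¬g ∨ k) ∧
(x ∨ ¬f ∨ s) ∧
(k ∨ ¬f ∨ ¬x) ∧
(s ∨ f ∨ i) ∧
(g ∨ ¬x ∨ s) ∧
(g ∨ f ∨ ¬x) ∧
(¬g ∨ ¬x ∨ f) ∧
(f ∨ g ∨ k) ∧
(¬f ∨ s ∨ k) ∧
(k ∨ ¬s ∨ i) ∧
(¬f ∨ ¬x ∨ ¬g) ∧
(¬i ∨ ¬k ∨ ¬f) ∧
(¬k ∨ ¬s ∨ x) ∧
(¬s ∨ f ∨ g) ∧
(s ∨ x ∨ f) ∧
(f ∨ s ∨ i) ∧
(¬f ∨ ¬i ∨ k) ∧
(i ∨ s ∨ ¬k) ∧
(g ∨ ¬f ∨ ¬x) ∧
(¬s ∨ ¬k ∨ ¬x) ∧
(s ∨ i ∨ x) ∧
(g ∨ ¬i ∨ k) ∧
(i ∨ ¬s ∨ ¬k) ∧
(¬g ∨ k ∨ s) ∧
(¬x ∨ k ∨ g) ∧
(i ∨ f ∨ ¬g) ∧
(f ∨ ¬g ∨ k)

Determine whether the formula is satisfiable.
No

No, the formula is not satisfiable.

No assignment of truth values to the variables can make all 30 clauses true simultaneously.

The formula is UNSAT (unsatisfiable).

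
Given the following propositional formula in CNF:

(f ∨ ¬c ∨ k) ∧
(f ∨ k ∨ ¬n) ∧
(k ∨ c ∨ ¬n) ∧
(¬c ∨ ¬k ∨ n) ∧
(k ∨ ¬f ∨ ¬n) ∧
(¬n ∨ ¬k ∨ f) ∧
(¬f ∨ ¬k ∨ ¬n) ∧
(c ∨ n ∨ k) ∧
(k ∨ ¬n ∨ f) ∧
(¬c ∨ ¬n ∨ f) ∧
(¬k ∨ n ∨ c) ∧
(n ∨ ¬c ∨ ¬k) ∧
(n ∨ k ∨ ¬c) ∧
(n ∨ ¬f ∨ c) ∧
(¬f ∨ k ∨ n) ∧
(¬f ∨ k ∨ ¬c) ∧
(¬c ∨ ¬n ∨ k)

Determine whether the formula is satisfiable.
No

No, the formula is not satisfiable.

No assignment of truth values to the variables can make all 17 clauses true simultaneously.

The formula is UNSAT (unsatisfiable).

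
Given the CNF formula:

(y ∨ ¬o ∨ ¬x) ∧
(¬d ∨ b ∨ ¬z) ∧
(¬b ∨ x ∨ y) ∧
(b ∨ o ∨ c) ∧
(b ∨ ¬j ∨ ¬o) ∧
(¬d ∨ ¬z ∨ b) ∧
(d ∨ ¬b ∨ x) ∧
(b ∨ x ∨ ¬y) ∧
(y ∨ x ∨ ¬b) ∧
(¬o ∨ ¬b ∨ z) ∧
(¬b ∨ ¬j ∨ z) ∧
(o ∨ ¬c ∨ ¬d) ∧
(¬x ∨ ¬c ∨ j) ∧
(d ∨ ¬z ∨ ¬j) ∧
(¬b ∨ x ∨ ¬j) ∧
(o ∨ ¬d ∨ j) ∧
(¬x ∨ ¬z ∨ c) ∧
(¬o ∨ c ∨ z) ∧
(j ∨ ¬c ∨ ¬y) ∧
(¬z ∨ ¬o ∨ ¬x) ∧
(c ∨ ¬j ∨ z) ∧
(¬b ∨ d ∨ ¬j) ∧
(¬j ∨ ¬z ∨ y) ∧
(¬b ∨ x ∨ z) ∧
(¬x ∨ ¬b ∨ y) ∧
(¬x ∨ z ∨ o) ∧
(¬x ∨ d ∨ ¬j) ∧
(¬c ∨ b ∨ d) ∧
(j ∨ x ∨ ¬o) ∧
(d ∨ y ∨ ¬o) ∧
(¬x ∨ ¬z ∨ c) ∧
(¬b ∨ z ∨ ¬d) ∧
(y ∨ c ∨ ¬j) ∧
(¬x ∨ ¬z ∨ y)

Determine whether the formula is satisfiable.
No

No, the formula is not satisfiable.

No assignment of truth values to the variables can make all 34 clauses true simultaneously.

The formula is UNSAT (unsatisfiable).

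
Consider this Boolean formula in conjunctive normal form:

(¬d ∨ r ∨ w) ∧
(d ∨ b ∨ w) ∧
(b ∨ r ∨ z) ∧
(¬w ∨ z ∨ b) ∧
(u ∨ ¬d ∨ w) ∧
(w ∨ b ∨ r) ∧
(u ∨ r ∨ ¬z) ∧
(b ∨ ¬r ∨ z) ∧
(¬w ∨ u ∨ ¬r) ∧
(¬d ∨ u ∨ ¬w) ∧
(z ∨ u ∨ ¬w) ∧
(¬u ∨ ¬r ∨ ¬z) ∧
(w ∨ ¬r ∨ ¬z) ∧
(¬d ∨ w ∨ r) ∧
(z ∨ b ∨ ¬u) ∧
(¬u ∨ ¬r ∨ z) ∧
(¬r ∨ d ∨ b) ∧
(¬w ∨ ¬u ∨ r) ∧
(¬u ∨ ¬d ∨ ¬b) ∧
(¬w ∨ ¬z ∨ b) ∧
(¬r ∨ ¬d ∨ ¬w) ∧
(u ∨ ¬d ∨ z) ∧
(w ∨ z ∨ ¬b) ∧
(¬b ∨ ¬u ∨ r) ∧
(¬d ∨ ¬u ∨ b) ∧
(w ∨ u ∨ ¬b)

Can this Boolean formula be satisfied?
No

No, the formula is not satisfiable.

No assignment of truth values to the variables can make all 26 clauses true simultaneously.

The formula is UNSAT (unsatisfiable).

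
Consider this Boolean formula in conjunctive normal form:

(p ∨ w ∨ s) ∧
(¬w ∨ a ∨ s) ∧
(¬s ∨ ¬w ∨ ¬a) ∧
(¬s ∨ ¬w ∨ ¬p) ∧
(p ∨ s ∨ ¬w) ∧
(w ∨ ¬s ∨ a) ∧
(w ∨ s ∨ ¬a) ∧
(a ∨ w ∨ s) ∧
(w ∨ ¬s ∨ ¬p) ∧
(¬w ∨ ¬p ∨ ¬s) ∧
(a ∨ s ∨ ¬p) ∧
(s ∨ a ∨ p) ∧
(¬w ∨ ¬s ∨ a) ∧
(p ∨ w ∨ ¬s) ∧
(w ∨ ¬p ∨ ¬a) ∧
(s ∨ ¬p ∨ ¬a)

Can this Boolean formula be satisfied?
No

No, the formula is not satisfiable.

No assignment of truth values to the variables can make all 16 clauses true simultaneously.

The formula is UNSAT (unsatisfiable).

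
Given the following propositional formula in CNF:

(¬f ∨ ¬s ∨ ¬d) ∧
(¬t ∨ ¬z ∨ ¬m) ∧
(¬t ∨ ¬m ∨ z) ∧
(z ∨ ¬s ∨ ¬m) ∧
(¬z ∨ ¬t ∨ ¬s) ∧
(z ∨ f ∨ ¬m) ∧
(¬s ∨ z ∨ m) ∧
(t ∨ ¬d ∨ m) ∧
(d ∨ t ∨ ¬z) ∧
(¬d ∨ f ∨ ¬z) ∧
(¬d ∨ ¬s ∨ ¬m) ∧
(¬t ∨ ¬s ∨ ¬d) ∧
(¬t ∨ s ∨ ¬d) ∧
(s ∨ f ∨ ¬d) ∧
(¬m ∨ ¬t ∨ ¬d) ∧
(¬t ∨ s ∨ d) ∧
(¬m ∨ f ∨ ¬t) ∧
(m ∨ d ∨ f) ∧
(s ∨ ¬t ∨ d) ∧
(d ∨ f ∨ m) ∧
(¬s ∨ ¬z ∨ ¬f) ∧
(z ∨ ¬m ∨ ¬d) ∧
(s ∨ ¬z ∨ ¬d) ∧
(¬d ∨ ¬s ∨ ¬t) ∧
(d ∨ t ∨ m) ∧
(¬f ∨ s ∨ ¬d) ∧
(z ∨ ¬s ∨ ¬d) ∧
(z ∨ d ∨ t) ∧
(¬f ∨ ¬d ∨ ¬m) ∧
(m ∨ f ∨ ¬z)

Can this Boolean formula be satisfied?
No

No, the formula is not satisfiable.

No assignment of truth values to the variables can make all 30 clauses true simultaneously.

The formula is UNSAT (unsatisfiable).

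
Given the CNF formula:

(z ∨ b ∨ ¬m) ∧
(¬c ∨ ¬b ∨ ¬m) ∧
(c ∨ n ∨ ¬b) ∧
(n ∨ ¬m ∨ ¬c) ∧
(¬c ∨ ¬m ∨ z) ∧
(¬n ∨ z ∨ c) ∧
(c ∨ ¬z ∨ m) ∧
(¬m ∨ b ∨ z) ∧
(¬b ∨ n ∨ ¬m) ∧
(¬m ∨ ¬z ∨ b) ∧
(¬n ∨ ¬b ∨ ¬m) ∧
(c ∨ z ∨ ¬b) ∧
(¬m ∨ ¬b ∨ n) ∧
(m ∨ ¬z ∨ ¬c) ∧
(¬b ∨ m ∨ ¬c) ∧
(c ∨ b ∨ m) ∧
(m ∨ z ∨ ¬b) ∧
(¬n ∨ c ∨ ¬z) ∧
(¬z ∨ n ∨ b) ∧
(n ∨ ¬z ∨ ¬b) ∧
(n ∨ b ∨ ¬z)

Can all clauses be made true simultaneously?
Yes

Yes, the formula is satisfiable.

One satisfying assignment is: n=False, b=False, m=False, c=True, z=False

Verification: With this assignment, all 21 clauses evaluate to true.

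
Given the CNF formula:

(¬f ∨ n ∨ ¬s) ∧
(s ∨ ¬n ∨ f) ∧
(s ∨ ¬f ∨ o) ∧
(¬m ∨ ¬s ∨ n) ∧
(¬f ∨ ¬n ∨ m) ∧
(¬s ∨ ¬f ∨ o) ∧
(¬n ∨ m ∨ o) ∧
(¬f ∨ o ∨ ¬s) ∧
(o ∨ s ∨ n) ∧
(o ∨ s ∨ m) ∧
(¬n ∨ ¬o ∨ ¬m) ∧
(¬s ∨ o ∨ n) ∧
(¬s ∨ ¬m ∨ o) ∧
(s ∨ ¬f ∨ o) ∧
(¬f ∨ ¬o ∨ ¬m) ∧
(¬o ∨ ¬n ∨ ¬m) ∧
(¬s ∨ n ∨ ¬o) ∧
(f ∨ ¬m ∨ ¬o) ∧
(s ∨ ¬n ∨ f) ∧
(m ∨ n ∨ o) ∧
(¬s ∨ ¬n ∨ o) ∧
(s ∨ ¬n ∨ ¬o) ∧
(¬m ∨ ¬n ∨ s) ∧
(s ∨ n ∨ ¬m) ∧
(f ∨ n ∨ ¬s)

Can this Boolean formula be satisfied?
Yes

Yes, the formula is satisfiable.

One satisfying assignment is: m=False, n=False, f=False, s=False, o=True

Verification: With this assignment, all 25 clauses evaluate to true.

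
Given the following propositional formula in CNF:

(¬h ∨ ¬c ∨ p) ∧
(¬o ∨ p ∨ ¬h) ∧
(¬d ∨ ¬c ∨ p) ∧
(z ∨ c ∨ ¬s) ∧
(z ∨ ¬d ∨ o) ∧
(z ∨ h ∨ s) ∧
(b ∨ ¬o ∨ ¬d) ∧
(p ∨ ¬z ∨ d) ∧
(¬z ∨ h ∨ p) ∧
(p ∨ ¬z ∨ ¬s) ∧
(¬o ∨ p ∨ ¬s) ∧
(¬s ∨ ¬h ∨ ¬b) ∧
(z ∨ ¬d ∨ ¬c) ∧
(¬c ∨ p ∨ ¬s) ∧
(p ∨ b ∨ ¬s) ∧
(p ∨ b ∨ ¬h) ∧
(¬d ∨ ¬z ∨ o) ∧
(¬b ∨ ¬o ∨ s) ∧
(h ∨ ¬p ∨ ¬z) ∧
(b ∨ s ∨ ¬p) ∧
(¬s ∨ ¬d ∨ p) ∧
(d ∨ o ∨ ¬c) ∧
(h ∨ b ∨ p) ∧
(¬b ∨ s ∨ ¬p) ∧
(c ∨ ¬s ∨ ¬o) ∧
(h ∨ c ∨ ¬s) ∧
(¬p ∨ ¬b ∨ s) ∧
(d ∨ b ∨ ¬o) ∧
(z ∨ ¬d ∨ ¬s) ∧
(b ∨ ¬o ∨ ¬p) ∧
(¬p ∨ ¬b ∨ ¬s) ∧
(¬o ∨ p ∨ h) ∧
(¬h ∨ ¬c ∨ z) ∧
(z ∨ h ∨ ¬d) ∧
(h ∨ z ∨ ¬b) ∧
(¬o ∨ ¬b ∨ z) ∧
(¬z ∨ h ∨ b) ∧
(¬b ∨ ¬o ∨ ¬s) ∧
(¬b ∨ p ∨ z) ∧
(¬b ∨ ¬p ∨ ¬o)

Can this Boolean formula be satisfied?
Yes

Yes, the formula is satisfiable.

One satisfying assignment is: c=False, o=False, s=True, h=True, p=True, d=False, z=True, b=False

Verification: With this assignment, all 40 clauses evaluate to true.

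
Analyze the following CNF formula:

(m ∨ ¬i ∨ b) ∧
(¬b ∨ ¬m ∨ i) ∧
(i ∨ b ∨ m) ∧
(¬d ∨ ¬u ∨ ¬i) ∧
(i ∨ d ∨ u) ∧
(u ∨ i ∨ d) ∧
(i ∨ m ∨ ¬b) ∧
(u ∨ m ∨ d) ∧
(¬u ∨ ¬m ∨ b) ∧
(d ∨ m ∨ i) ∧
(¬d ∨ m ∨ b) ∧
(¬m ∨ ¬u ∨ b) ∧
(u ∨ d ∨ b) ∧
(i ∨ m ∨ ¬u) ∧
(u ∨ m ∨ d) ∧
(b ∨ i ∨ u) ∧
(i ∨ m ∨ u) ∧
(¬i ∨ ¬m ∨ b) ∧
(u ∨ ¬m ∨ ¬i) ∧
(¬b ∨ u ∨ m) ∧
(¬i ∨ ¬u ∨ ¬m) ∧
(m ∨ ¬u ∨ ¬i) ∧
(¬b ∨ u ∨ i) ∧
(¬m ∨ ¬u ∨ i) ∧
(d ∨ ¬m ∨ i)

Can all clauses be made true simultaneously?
No

No, the formula is not satisfiable.

No assignment of truth values to the variables can make all 25 clauses true simultaneously.

The formula is UNSAT (unsatisfiable).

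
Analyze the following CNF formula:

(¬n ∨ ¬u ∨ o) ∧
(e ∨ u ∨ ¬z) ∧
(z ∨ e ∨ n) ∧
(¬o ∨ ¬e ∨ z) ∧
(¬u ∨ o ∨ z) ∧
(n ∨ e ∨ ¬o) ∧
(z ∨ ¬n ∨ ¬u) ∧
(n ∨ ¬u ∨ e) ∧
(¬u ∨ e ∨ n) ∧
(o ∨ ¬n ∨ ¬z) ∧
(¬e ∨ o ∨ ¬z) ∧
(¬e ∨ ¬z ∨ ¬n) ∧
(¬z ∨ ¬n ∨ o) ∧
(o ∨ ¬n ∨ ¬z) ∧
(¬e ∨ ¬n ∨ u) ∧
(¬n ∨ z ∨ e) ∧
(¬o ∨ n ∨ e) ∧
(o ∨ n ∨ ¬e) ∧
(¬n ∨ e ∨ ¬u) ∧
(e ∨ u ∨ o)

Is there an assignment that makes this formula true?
Yes

Yes, the formula is satisfiable.

One satisfying assignment is: z=True, e=True, n=False, o=True, u=True

Verification: With this assignment, all 20 clauses evaluate to true.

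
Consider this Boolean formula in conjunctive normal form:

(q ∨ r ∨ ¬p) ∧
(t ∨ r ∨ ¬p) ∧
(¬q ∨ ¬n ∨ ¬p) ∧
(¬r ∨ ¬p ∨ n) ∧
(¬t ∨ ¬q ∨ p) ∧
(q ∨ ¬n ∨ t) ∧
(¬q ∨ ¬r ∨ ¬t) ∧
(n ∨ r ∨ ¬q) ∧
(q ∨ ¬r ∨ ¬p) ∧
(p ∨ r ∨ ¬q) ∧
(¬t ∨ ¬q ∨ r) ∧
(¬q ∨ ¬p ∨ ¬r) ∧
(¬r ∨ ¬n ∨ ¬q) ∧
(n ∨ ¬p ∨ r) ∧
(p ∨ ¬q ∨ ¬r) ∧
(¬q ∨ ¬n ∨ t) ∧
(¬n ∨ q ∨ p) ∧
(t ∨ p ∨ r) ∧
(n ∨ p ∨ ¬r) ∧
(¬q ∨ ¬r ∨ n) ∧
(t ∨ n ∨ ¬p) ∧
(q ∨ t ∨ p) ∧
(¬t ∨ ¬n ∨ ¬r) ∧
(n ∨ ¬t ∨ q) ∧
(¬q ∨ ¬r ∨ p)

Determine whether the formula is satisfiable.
No

No, the formula is not satisfiable.

No assignment of truth values to the variables can make all 25 clauses true simultaneously.

The formula is UNSAT (unsatisfiable).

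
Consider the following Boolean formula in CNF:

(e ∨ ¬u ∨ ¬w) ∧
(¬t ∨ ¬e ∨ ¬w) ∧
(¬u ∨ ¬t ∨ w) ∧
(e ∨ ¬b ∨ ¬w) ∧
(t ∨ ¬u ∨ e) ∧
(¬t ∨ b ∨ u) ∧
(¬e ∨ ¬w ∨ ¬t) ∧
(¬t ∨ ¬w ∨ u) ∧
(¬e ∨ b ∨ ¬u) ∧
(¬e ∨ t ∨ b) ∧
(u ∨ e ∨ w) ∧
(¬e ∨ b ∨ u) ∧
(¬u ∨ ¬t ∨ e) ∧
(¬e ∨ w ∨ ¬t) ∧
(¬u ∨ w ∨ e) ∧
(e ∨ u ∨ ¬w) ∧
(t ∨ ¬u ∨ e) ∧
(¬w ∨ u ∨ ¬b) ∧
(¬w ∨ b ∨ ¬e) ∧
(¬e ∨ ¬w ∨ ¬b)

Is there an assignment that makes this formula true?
Yes

Yes, the formula is satisfiable.

One satisfying assignment is: u=False, b=True, e=True, w=False, t=False

Verification: With this assignment, all 20 clauses evaluate to true.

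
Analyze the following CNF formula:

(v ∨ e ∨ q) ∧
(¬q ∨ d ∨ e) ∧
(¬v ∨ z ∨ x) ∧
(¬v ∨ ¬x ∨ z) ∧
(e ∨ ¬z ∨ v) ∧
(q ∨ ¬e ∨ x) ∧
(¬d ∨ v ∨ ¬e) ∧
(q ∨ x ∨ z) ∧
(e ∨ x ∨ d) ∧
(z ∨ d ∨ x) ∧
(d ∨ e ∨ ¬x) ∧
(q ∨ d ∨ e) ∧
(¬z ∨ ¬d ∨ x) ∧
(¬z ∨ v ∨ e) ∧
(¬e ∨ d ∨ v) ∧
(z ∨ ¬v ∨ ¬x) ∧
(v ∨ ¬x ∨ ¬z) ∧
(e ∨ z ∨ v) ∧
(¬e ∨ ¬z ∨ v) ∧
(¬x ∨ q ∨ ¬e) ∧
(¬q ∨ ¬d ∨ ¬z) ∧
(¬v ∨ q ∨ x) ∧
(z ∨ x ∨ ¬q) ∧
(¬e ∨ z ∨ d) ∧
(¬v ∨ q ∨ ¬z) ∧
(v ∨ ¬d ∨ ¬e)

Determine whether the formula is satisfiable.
Yes

Yes, the formula is satisfiable.

One satisfying assignment is: z=True, q=True, d=False, e=True, x=True, v=True

Verification: With this assignment, all 26 clauses evaluate to true.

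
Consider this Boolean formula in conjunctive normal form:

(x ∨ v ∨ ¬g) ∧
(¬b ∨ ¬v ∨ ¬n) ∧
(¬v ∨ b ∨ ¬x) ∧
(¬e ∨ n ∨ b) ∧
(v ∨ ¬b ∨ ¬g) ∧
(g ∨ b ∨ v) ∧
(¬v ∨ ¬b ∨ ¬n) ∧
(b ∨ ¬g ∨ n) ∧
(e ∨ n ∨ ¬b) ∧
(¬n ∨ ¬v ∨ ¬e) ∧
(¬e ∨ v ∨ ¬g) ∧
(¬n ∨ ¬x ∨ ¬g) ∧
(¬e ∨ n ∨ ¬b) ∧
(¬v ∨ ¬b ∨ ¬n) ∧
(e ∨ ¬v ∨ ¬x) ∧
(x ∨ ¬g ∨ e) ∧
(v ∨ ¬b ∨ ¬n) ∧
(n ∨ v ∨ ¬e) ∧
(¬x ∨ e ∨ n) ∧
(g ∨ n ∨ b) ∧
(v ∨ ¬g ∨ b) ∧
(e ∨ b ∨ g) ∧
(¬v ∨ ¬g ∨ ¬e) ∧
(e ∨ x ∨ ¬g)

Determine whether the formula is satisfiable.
No

No, the formula is not satisfiable.

No assignment of truth values to the variables can make all 24 clauses true simultaneously.

The formula is UNSAT (unsatisfiable).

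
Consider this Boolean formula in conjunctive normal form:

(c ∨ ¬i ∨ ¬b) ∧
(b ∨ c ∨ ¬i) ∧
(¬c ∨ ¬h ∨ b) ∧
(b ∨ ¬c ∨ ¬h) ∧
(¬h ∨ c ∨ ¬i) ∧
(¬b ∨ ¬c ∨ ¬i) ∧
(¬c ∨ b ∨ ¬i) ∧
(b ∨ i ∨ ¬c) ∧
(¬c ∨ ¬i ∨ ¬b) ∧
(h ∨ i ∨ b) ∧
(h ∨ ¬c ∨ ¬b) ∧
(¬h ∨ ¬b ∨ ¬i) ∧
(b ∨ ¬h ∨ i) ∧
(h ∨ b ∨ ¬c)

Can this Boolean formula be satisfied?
Yes

Yes, the formula is satisfiable.

One satisfying assignment is: c=False, b=True, h=False, i=False

Verification: With this assignment, all 14 clauses evaluate to true.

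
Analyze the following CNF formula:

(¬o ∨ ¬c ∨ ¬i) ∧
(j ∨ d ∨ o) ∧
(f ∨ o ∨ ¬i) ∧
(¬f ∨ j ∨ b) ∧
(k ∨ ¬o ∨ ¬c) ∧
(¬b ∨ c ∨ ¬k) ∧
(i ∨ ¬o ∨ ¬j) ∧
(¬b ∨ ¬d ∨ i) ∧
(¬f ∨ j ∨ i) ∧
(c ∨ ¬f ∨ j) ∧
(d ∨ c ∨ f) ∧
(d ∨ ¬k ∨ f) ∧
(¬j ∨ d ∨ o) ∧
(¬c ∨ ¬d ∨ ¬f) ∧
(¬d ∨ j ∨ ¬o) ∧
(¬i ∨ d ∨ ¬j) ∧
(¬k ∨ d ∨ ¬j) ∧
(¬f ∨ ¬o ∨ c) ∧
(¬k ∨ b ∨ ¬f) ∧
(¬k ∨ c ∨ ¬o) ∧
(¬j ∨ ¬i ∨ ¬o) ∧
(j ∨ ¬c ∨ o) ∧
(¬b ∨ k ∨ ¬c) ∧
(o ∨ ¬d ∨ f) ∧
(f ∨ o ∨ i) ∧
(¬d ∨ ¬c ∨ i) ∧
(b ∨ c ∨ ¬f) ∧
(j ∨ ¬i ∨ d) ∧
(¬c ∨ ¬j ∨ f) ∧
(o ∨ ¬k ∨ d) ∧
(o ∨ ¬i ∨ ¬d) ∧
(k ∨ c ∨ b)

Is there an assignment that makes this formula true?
No

No, the formula is not satisfiable.

No assignment of truth values to the variables can make all 32 clauses true simultaneously.

The formula is UNSAT (unsatisfiable).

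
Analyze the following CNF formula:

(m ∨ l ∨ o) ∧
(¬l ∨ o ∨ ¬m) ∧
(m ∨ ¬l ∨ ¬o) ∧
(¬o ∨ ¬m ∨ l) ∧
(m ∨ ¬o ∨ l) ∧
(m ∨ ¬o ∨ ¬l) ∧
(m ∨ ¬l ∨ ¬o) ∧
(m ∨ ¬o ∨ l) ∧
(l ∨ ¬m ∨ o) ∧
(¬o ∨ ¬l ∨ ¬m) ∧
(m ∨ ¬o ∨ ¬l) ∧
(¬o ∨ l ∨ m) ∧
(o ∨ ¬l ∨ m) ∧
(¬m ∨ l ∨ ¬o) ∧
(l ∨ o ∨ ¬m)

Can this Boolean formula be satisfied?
No

No, the formula is not satisfiable.

No assignment of truth values to the variables can make all 15 clauses true simultaneously.

The formula is UNSAT (unsatisfiable).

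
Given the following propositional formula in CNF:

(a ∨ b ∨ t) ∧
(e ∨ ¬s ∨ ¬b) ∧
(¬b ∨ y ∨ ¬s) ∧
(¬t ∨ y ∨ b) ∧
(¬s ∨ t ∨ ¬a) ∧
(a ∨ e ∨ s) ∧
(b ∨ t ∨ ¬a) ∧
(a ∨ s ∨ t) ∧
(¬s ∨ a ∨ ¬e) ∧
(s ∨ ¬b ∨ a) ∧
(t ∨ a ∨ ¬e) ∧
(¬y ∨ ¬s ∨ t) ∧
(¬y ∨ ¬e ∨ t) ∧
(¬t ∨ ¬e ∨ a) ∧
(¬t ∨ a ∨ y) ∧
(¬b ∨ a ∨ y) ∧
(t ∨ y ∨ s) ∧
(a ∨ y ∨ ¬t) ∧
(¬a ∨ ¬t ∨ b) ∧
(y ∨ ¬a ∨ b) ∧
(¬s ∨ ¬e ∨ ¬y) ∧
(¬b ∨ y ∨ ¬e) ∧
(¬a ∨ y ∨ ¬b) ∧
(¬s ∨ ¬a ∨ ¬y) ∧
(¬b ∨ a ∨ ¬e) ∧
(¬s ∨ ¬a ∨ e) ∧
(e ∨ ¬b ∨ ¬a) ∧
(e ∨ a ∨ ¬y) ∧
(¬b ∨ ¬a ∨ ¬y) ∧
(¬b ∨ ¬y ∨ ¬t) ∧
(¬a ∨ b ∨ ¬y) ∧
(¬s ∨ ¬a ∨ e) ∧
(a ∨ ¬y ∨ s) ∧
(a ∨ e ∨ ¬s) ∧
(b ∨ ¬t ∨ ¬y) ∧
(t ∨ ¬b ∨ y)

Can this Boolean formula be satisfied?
No

No, the formula is not satisfiable.

No assignment of truth values to the variables can make all 36 clauses true simultaneously.

The formula is UNSAT (unsatisfiable).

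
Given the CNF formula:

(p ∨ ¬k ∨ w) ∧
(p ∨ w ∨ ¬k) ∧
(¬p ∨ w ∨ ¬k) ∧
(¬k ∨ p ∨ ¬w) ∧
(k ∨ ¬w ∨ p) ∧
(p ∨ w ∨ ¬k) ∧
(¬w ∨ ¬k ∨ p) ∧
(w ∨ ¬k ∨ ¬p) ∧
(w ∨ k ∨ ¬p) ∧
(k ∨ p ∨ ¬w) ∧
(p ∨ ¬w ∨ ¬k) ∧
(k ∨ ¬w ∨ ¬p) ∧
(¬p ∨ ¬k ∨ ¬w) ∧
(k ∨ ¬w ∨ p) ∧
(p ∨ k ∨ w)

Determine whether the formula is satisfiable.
No

No, the formula is not satisfiable.

No assignment of truth values to the variables can make all 15 clauses true simultaneously.

The formula is UNSAT (unsatisfiable).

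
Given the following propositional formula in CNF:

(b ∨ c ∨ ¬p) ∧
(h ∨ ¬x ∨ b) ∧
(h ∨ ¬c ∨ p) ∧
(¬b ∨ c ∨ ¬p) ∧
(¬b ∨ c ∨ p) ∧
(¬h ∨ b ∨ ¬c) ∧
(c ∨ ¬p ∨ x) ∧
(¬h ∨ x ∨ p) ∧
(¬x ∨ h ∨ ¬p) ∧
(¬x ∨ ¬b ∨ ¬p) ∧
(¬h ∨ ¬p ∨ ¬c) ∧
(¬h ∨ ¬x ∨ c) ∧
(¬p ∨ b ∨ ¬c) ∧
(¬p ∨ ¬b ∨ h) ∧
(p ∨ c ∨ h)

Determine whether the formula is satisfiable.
Yes

Yes, the formula is satisfiable.

One satisfying assignment is: c=True, p=False, b=True, h=True, x=True

Verification: With this assignment, all 15 clauses evaluate to true.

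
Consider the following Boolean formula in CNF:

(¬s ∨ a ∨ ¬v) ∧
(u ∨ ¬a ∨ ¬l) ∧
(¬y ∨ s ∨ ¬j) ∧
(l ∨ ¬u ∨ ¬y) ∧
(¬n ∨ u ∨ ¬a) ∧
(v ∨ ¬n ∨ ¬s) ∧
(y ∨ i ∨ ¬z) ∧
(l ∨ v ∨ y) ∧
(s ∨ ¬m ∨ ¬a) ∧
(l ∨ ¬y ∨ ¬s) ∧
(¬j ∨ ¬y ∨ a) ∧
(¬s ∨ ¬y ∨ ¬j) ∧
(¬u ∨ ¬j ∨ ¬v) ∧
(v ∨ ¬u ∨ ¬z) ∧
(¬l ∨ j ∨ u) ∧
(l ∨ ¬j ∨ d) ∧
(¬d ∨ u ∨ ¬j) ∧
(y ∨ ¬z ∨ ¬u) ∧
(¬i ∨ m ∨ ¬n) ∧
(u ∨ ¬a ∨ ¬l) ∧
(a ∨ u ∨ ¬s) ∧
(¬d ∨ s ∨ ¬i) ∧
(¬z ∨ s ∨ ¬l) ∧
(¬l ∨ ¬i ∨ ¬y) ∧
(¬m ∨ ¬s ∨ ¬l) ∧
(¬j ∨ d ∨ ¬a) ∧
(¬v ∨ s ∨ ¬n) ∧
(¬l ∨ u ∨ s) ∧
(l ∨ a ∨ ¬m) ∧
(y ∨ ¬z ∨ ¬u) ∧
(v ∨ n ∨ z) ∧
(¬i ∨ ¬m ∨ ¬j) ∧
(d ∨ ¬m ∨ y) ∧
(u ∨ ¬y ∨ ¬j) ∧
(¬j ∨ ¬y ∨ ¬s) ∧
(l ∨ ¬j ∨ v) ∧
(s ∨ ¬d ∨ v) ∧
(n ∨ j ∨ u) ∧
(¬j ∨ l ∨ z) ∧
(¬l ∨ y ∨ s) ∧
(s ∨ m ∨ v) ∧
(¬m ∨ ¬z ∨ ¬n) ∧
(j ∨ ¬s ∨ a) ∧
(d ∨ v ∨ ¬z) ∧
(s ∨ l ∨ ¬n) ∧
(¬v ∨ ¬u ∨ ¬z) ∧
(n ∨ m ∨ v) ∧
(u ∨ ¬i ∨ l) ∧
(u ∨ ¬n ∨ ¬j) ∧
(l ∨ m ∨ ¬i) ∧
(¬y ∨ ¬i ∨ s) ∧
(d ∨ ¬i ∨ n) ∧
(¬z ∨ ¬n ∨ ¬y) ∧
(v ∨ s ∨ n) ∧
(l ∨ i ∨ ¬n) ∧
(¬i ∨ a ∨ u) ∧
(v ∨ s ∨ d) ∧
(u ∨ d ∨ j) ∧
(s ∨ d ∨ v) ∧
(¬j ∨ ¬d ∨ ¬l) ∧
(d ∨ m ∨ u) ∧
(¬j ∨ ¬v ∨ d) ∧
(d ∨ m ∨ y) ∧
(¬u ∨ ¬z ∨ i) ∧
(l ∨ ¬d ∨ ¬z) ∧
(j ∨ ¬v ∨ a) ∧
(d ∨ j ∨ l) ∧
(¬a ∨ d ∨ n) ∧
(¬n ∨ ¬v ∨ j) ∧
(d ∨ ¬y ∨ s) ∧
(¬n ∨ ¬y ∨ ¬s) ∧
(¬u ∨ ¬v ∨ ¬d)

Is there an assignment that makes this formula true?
No

No, the formula is not satisfiable.

No assignment of truth values to the variables can make all 72 clauses true simultaneously.

The formula is UNSAT (unsatisfiable).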